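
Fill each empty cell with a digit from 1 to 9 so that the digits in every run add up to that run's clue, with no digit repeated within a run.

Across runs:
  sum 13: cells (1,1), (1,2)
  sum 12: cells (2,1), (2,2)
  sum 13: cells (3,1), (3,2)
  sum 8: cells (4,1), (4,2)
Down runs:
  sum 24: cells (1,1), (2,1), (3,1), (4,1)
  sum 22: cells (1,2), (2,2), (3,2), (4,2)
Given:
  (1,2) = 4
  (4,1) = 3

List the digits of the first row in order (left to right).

9 4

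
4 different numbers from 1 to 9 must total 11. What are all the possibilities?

4 distinct digits from 1–9 sum between 10 and 30.
Only one set works: {1,2,3,5}.

{1,2,3,5}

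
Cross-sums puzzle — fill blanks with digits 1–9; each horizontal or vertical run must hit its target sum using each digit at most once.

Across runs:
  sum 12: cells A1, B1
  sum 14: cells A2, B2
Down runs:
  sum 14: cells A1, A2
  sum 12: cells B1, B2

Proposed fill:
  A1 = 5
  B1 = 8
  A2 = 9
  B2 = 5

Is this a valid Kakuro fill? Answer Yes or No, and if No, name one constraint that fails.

No — the across run A1–B1 sums to 13, not 12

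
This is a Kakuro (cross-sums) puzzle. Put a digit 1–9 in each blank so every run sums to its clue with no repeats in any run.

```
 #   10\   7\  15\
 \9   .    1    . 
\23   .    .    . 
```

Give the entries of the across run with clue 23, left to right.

23 in 3 cells must be {6,8,9}.
R1C3 = 6: the only remaining digit allowed by both the 9 across and the 15 down.
R2C2 = 7 − 1 = 6 completes the 7 down.
R2C3 = 15 − 6 = 9 completes the 15 down.
R1C1 = 9 − 7 = 2 completes the 9 across.
R2C1 = 23 − 15 = 8 completes the 23 across.

8 6 9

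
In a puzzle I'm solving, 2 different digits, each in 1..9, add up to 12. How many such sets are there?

3

2 distinct digits from 1–9 sum between 3 and 17.
Enumerating: {3,9}, {4,8}, {5,7}.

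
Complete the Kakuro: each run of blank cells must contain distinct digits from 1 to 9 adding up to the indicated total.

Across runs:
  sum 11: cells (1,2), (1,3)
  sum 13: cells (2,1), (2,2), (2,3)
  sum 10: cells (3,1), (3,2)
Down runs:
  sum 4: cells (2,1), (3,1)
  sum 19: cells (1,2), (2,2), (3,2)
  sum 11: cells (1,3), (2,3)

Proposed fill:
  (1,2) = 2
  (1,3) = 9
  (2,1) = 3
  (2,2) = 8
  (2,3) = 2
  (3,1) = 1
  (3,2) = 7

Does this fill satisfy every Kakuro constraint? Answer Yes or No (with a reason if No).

No — the down run (1,2)–(3,2) sums to 17, not 19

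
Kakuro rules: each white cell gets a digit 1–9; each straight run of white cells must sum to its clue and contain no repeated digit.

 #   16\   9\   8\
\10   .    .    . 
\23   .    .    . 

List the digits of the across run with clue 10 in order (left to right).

7, 1, 2

23 in 3 cells must be {6,8,9}; 16 in 2 cells must be {7,9}.
The 10 across and the 16 down share only 7, so R1C1 = 7.
R2C1 = 16 − 7 = 9 completes the 16 down.
Given what's placed, R2C3 must be 6 to fit the 23 across and 8 down.
R1C3 = 8 − 6 = 2 completes the 8 down.
R2C2 = 23 − 15 = 8 completes the 23 across.
R1C2 = 10 − 9 = 1 completes the 10 across.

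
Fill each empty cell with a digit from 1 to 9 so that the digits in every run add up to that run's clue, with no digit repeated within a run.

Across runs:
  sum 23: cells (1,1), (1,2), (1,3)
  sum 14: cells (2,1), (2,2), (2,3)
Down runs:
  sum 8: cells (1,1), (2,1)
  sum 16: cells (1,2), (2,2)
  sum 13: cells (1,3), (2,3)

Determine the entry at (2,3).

5

23 in 3 cells must be {6,8,9}; 16 in 2 cells must be {7,9}.
The 23 across and the 8 down share only 6, so (1,1) = 6.
Given what's placed, (1,2) must be 9 to fit the 23 across and 16 down.
(1,3) = 23 − 15 = 8 completes the 23 across.
(2,1) = 8 − 6 = 2 completes the 8 down.
(2,2) = 16 − 9 = 7 completes the 16 down.
(2,3) = 14 − 9 = 5 completes the 14 across.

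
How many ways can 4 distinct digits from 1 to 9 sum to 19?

11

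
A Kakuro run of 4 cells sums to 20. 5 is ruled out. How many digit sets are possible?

8

4 distinct digits from 1–9 sum between 10 and 30.
Dropping sets that contain 5.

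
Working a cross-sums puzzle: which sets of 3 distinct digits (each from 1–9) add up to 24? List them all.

{7,8,9}

3 distinct digits from 1–9 sum between 6 and 24.
Only one set works: {7,8,9}.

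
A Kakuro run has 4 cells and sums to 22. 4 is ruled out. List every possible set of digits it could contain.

4 distinct digits from 1–9 sum between 10 and 30.
Dropping sets that contain 4.

{1,5,7,9}; {1,6,7,8}; {2,3,8,9}; {2,5,6,9}; {2,5,7,8}; {3,5,6,8}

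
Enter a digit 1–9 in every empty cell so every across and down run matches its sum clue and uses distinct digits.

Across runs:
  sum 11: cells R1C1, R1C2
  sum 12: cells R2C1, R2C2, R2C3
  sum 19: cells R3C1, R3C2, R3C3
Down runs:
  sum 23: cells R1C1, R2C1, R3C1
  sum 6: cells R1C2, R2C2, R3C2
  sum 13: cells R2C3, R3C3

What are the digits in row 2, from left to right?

6, 1, 5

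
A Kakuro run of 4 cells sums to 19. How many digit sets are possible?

4 distinct digits from 1–9 sum between 10 and 30.

11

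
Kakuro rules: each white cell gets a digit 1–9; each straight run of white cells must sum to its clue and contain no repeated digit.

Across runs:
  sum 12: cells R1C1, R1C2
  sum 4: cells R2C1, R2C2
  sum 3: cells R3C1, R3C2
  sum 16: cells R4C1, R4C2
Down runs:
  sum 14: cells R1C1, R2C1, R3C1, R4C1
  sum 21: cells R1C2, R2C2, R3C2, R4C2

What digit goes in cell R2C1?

1

4 in 2 cells must be {1,3}; 3 in 2 cells must be {1,2}; 16 in 2 cells must be {7,9}.
Only 7 fits R4C1 under both its across sum 16 and down sum 14.
R4C2 = 16 − 7 = 9 completes the 16 across.
Given what's placed, R1C1 must be 4 to fit the 12 across and 14 down.
R1C2 = 12 − 4 = 8 completes the 12 across.
R2C1 = 1: the only remaining digit allowed by both the 4 across and the 14 down.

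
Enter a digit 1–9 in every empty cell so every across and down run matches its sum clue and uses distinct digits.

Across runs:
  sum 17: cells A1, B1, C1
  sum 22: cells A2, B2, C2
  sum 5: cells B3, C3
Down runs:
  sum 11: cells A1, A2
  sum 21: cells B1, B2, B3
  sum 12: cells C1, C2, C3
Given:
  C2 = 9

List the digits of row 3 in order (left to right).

B3 = 4: only digit in both the 5-across and 21-down candidate sets.
C3 = 5 − 4 = 1 completes the 5 across.
C1 = 12 − 10 = 2 completes the 12 down.
Given what's placed, B2 must be 8 to fit the 22 across and 21 down.
B1 = 21 − 12 = 9 completes the 21 down.
A2 = 22 − 17 = 5 completes the 22 across.
A1 = 17 − 11 = 6 completes the 17 across.

4 1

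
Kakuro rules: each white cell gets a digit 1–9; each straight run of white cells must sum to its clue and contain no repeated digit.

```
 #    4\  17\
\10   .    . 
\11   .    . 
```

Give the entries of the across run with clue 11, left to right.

3, 8

4 in 2 cells must be {1,3}; 17 in 2 cells must be {8,9}.
The 11 across and the 4 down share only 3, so R2C1 = 3.
R2C2 = 11 − 3 = 8 completes the 11 across.
R1C1 = 4 − 3 = 1 completes the 4 down.
R1C2 = 10 − 1 = 9 completes the 10 across.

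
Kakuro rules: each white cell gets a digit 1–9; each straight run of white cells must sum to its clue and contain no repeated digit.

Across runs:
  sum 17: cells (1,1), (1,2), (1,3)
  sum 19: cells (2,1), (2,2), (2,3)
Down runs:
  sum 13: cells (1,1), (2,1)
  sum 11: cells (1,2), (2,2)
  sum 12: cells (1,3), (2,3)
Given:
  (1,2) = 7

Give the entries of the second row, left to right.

7 4 8

(2,2) = 11 − 7 = 4 completes the 11 down.
Nothing is forced directly, so branch on (1,3), whose candidates are 4 or 8 or 9. If (1,3) = 8: then (1,1) would have to be in {2} for the 17 across but in {4,5,6,7,8,9} for the 13 down — contradiction. If (1,3) = 9: then (1,1) would have to be in {1} for the 17 across but in {4,5,6,7,8,9} for the 13 down — contradiction. So (1,3) = 4.
(1,1) = 17 − 11 = 6 completes the 17 across.
(2,1) = 13 − 6 = 7 completes the 13 down.
(2,3) = 19 − 11 = 8 completes the 19 across.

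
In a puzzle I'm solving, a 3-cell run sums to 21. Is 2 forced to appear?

No

Counterexample: {4,8,9} sums to 21 without using 2.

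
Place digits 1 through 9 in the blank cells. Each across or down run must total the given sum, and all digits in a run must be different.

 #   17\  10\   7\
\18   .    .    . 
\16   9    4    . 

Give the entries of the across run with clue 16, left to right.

9, 4, 3

17 in 2 cells must be {8,9}.
R1C1 = 17 − 9 = 8 completes the 17 down.
R1C2 = 10 − 4 = 6 completes the 10 down.
R1C3 = 18 − 14 = 4 completes the 18 across.
R2C3 = 16 − 13 = 3 completes the 16 across.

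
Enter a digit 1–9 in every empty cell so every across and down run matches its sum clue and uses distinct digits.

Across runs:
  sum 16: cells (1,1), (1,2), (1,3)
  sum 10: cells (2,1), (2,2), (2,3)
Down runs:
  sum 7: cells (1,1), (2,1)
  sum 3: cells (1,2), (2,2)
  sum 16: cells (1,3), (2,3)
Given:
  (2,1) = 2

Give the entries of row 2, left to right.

2 1 7

3 in 2 cells must be {1,2}; 16 in 2 cells must be {7,9}.
(1,1) = 7 − 2 = 5 completes the 7 down.
(1,2) = 2: the only remaining digit allowed by both the 16 across and the 3 down.
(1,3) = 16 − 7 = 9 completes the 16 across.
(2,2) = 3 − 2 = 1 completes the 3 down.
(2,3) = 10 − 3 = 7 completes the 10 across.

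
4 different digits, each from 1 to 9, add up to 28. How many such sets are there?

2

4 distinct digits from 1–9 sum between 10 and 30.
Enumerating: {4,7,8,9}, {5,6,8,9}.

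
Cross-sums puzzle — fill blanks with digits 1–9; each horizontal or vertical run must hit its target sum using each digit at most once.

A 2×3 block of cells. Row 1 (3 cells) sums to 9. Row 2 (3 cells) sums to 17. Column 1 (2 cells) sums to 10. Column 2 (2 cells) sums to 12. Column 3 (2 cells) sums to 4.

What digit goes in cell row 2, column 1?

9

4 in 2 cells must be {1,3}.
Nothing is forced directly, so branch on (1,2), whose candidates are 3 or 4 or 5. If (1,2) = 3: that forces (1,3) = 1, (2,2) = 9, (2,3) = 3, after which (1,1) would have to be in {5} for the 9 across but in {1,2,3,4,6,7,8,9} for the 10 down — contradiction. If (1,2) = 4: that forces (1,3) = 3, (2,2) = 8, after which (2,3) would have to be in {2,3,4,5,6,7} for the 17 across but in {1} for the 4 down — contradiction. So (1,2) = 5.
(2,2) = 12 − 5 = 7 completes the 12 down.
Given what's placed, (2,3) must be 1 to fit the 17 across and 4 down.
(1,3) = 4 − 1 = 3 completes the 4 down.
(2,1) = 17 − 8 = 9 completes the 17 across.
(1,1) = 9 − 8 = 1 completes the 9 across.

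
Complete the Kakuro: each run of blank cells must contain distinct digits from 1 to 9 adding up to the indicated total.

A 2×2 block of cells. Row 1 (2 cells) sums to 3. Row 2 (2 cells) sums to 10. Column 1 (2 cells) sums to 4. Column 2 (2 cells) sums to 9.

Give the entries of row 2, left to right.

3 in 2 cells must be {1,2}; 4 in 2 cells must be {1,3}.
The 3 across and the 4 down share only 1, so (1,1) = 1.
(1,2) = 3 − 1 = 2 completes the 3 across.
(2,1) = 4 − 1 = 3 completes the 4 down.
(2,2) = 10 − 3 = 7 completes the 10 across.

3 7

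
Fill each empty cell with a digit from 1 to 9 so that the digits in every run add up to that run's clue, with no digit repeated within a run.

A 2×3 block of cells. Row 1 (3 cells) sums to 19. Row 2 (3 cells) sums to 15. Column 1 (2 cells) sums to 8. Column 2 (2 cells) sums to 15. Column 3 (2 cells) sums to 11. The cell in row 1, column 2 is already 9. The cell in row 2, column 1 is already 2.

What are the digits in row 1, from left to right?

6, 9, 4

(1,1) = 8 − 2 = 6 completes the 8 down.
(1,3) = 19 − 15 = 4 completes the 19 across.
(2,2) = 15 − 9 = 6 completes the 15 down.
(2,3) = 15 − 8 = 7 completes the 15 across.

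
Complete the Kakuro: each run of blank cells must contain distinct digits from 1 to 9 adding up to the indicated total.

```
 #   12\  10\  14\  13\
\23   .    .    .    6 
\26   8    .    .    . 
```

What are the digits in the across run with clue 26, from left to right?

R1C1 = 12 − 8 = 4 completes the 12 down.
Given what's placed, R1C2 must be 8 to fit the 23 across and 10 down.
R1C3 = 23 − 18 = 5 completes the 23 across.
R2C2 = 10 − 8 = 2 completes the 10 down.
R2C3 = 14 − 5 = 9 completes the 14 down.
R2C4 = 26 − 19 = 7 completes the 26 across.

8 2 9 7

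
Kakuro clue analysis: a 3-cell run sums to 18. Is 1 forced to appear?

No

Counterexample: {2,7,9} sums to 18 without using 1.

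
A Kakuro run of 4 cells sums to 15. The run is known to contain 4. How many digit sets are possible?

4 distinct digits from 1–9 sum between 10 and 30.
Keeping only sets containing 4.
Enumerating: {1,2,4,8}, {1,3,4,7}, {2,3,4,6}.

3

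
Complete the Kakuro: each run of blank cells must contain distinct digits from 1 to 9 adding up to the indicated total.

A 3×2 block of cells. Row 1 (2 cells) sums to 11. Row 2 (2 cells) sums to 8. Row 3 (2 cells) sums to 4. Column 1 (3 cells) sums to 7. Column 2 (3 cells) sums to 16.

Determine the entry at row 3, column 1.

1

4 in 2 cells must be {1,3}; 7 in 3 cells must be {1,2,4}.
The 4 across and the 7 down share only 1, so (3,1) = 1.
(3,2) = 4 − 1 = 3 completes the 4 across.
Given what's placed, (2,1) must be 2 to fit the 8 across and 7 down.
(2,2) = 8 − 2 = 6 completes the 8 across.
(1,1) = 7 − 3 = 4 completes the 7 down.
(1,2) = 11 − 4 = 7 completes the 11 across.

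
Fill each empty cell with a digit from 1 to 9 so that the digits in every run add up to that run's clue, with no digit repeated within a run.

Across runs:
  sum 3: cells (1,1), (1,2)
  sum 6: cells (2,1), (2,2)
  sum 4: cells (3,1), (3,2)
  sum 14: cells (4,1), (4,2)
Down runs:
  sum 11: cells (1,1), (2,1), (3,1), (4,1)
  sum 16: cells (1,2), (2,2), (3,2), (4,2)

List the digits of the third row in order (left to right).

3 in 2 cells must be {1,2}; 4 in 2 cells must be {1,3}; 11 in 4 cells must be {1,2,3,5}.
Only 5 fits (4,1) under both its across sum 14 and down sum 11.
(4,2) = 14 − 5 = 9 completes the 14 across.
Given what's placed, (3,2) must be 1 to fit the 4 across and 16 down.
(1,2) = 2: the only remaining digit allowed by both the 3 across and the 16 down.
(2,2) = 16 − 12 = 4 completes the 16 down.
(3,1) = 4 − 1 = 3 completes the 4 across.

3 1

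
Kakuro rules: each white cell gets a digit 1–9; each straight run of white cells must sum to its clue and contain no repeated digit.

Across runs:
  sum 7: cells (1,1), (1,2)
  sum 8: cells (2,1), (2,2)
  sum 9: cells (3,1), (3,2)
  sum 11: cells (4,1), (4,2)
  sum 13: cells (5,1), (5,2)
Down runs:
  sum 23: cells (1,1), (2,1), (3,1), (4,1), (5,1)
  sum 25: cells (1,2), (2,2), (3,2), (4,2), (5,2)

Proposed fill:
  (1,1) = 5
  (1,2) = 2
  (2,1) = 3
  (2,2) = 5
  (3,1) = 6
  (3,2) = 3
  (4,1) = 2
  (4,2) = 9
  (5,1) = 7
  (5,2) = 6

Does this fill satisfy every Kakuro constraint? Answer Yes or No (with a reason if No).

Across: 5+2=7; 3+5=8; 6+3=9; 2+9=11; 7+6=13. Down: 5+3+6+2+7=23; 2+5+3+9+6=25. No digit repeats within any run.

Yes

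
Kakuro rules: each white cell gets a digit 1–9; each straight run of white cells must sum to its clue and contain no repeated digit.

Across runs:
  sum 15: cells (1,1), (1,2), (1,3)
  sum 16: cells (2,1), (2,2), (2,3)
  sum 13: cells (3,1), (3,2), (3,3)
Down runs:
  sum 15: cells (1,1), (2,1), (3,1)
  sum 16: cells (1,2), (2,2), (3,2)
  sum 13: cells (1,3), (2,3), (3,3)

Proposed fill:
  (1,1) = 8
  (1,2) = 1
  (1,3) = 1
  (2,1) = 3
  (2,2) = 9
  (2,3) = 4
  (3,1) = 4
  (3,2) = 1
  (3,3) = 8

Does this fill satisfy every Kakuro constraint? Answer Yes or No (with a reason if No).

No — the down run (1,2)–(3,2) sums to 11, not 16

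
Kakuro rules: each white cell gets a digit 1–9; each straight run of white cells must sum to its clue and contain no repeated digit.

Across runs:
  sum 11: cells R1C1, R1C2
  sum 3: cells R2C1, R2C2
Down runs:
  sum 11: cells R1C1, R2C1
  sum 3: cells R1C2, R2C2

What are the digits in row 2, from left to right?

2, 1

3 in 2 cells must be {1,2}.
The 11 across and the 3 down share only 2, so R1C2 = 2.
The 3 across and the 11 down share only 2, so R2C1 = 2.
R2C2 = 3 − 2 = 1 completes the 3 across.
R1C1 = 11 − 2 = 9 completes the 11 across.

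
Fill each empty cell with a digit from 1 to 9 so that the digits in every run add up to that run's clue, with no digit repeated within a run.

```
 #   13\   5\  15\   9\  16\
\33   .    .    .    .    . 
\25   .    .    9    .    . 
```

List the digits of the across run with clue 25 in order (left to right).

6 2 9 1 7

16 in 2 cells must be {7,9}.
R1C3 = 15 − 9 = 6 completes the 15 down.
R2C5 = 7: the only remaining digit allowed by both the 25 across and the 16 down.
Given what's placed, R1C2 must be 3 to fit the 33 across and 5 down.
R1C5 = 16 − 7 = 9 completes the 16 down.
R2C2 = 5 − 3 = 2 completes the 5 down.
No cell is forced outright now. R2C1 can only be 4 or 6 (the digits allowed by both its 25 across and its 13 down). If R2C1 = 4: then R1C1 would have to be in {7,8} for the 33 across but in {9} for the 13 down — contradiction. So R2C1 = 6.
R1C1 = 13 − 6 = 7 completes the 13 down.
R1C4 = 33 − 25 = 8 completes the 33 across.
R2C4 = 25 − 24 = 1 completes the 25 across.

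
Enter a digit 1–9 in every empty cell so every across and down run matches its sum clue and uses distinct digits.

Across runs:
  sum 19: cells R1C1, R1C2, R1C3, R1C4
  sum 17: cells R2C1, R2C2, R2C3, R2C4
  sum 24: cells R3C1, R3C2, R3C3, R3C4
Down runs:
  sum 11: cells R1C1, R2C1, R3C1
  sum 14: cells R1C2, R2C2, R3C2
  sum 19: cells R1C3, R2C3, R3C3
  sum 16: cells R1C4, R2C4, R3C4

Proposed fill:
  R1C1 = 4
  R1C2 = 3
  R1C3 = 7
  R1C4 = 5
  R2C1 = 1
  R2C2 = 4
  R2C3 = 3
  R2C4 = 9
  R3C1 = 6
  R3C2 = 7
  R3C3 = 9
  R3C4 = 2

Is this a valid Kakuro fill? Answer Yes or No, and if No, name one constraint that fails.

Yes

Across: 4+3+7+5=19; 1+4+3+9=17; 6+7+9+2=24. Down: 4+1+6=11; 3+4+7=14; 7+3+9=19; 5+9+2=16. No digit repeats within any run.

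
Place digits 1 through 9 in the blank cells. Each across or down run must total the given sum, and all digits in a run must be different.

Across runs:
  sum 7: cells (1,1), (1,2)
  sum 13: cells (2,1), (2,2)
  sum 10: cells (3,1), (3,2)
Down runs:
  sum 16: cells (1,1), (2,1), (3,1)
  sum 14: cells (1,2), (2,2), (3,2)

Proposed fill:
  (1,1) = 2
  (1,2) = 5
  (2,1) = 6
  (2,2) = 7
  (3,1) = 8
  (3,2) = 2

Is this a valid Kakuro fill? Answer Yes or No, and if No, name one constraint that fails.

Yes

Across: 2+5=7; 6+7=13; 8+2=10. Down: 2+6+8=16; 5+7+2=14. No digit repeats within any run.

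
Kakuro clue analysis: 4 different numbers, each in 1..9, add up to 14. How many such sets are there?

5

4 distinct digits from 1–9 sum between 10 and 30.
Enumerating: {1,2,3,8}, {1,2,4,7}, {1,2,5,6}, {1,3,4,6}, {2,3,4,5}.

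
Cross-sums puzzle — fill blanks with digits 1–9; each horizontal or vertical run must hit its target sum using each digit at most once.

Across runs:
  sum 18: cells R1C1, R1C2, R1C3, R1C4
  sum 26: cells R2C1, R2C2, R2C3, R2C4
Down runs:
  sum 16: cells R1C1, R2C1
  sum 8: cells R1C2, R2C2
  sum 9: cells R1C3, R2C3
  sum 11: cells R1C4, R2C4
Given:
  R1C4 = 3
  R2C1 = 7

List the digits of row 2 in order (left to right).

7 6 5 8

16 in 2 cells must be {7,9}.
R1C1 = 16 − 7 = 9 completes the 16 down.
R2C4 = 11 − 3 = 8 completes the 11 down.
Nothing is forced directly, so branch on R2C2, whose candidates are 2 or 5 or 6. If R2C2 = 2: then R1C2 would have to be in {1,2,4,5} for the 18 across but in {6} for the 8 down — contradiction. If R2C2 = 5: then R1C2 would have to be in {1,2,4,5} for the 18 across but in {3} for the 8 down — contradiction. So R2C2 = 6.
R1C2 = 8 − 6 = 2 completes the 8 down.
R1C3 = 18 − 14 = 4 completes the 18 across.
R2C3 = 26 − 21 = 5 completes the 26 across.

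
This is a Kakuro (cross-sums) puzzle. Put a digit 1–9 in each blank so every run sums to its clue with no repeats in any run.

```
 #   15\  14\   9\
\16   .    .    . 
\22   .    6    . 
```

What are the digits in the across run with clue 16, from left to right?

R1C2 = 14 − 6 = 8 completes the 14 down.
Given what's placed, R2C3 must be 7 to fit the 22 across and 9 down.
R1C3 = 9 − 7 = 2 completes the 9 down.
R2C1 = 22 − 13 = 9 completes the 22 across.
R1C1 = 16 − 10 = 6 completes the 16 across.

6 8 2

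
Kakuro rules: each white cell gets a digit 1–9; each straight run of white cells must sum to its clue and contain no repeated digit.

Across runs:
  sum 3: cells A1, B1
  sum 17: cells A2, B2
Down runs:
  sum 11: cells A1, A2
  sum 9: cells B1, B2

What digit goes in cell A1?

2

3 in 2 cells must be {1,2}; 17 in 2 cells must be {8,9}.
The 3 across and the 11 down share only 2, so A1 = 2.
B1 = 3 − 2 = 1 completes the 3 across.
A2 = 11 − 2 = 9 completes the 11 down.
B2 = 17 − 9 = 8 completes the 17 across.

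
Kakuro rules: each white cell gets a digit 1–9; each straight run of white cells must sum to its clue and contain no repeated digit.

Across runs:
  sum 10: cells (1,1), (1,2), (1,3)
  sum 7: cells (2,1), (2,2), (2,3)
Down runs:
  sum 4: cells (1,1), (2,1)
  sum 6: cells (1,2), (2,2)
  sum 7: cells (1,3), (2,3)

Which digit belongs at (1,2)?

2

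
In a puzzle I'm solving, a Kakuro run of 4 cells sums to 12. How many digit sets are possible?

4 distinct digits from 1–9 sum between 10 and 30.
Enumerating: {1,2,3,6}, {1,2,4,5}.

2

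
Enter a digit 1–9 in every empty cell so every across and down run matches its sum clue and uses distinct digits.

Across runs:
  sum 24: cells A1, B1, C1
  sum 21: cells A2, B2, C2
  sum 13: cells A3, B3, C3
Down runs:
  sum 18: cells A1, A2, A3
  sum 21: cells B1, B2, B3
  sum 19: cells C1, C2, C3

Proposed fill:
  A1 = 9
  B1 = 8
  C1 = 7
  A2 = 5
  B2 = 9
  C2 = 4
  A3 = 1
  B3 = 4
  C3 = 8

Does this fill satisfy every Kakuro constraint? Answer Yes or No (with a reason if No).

No — the down run A1–A3 sums to 15, not 18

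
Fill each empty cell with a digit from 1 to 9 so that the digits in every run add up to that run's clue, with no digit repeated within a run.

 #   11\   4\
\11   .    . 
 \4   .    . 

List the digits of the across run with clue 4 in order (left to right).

3 1

4 in 2 cells must be {1,3}.
The 11 across and the 4 down share only 3, so R1C2 = 3.
The 4 across and the 11 down share only 3, so R2C1 = 3.
R2C2 = 4 − 3 = 1 completes the 4 across.
R1C1 = 11 − 3 = 8 completes the 11 across.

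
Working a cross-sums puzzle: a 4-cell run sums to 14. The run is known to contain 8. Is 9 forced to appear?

No

The only way to make 14 from 4 distinct digits under that restriction is {1,2,3,8}, which does not contain 9.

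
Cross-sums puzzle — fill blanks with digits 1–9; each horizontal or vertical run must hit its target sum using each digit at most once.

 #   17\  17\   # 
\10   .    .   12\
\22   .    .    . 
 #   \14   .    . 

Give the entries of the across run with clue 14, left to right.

9, 5

17 in 2 cells must be {8,9}.
Nothing is forced directly, so branch on R1C1, whose candidates are 8 or 9. If R1C1 = 9: that forces R1C2 = 1, R2C1 = 8, R2C2 = 9, R2C3 = 5, after which R3C2 would have to be in {5,6,8,9} for the 14 across but in {7} for the 17 down — contradiction. So R1C1 = 8.
R1C2 = 10 − 8 = 2 completes the 10 across.
R2C1 = 17 − 8 = 9 completes the 17 down.
No cell is forced outright now. R3C3 can only be 5 or 8 or 9 (the digits allowed by both its 14 across and its 12 down). If R3C3 = 8: then R2C3 would have to be in {5,6,7,8} for the 22 across but in {4} for the 12 down — contradiction. If R3C3 = 9: then R2C3 would have to be in {5,6,7,8} for the 22 across but in {3} for the 12 down — contradiction. So R3C3 = 5.
R2C3 = 12 − 5 = 7 completes the 12 down.
R3C2 = 14 − 5 = 9 completes the 14 across.
R2C2 = 22 − 16 = 6 completes the 22 across.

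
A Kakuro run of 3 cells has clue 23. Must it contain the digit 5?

The only way to make 23 from 3 distinct digits is {6,8,9}, which does not contain 5.

No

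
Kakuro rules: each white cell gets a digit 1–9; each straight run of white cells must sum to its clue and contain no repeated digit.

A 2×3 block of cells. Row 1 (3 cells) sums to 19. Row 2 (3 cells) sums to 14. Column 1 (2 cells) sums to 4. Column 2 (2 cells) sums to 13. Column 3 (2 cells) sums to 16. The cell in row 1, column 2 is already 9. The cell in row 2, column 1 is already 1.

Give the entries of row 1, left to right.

3 9 7

4 in 2 cells must be {1,3}; 16 in 2 cells must be {7,9}.
(1,1) = 4 − 1 = 3 completes the 4 down.
(1,3) = 19 − 12 = 7 completes the 19 across.
(2,2) = 13 − 9 = 4 completes the 13 down.
(2,3) = 14 − 5 = 9 completes the 14 across.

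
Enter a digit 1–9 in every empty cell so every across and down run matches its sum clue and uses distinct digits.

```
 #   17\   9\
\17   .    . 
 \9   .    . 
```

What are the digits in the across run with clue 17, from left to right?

9 8

17 in 2 cells must be {8,9}.
The 17 across and the 9 down share only 8, so R1C2 = 8.
The 9 across and the 17 down share only 8, so R2C1 = 8.
R2C2 = 9 − 8 = 1 completes the 9 across.
R1C1 = 17 − 8 = 9 completes the 17 across.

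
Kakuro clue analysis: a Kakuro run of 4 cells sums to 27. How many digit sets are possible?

3

4 distinct digits from 1–9 sum between 10 and 30.
Enumerating: {3,7,8,9}, {4,6,8,9}, {5,6,7,9}.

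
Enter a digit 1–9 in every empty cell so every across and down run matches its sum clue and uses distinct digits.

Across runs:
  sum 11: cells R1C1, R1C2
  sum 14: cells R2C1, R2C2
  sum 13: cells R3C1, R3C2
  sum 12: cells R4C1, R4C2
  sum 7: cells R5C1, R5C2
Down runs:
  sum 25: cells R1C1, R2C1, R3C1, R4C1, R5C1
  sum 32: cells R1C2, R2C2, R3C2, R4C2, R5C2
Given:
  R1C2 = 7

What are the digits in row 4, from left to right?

3 9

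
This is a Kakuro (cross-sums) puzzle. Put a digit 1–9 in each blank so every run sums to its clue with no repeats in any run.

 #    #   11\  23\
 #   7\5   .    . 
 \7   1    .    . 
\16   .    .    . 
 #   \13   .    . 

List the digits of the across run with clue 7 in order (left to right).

1 2 4

7 in 3 cells must be {1,2,4}; 11 in 4 cells must be {1,2,3,5}.
R2C2 = 2: the only remaining digit allowed by both the 7 across and the 11 down.
R2C3 = 7 − 3 = 4 completes the 7 across.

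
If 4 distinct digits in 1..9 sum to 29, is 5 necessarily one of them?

The only way to make 29 from 4 distinct digits is {5,7,8,9}, which contains 5.

Yes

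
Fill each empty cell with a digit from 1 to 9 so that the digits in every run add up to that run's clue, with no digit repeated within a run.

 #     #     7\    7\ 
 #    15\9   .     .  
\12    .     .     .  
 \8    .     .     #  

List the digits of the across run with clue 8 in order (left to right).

7 in 3 cells must be {1,2,4}.
Nothing is forced directly, so branch on R3C2, whose candidates are 1 or 2. If R3C2 = 1: that forces R3C1 = 7, R2C1 = 8, after which R2C2 would have to be in {1,3} for the 12 across but in {2,4} for the 7 down — contradiction. So R3C2 = 2.
R3C1 = 8 − 2 = 6 completes the 8 across.
R2C1 = 15 − 6 = 9 completes the 15 down.
R2C2 = 1: the only remaining digit allowed by both the 12 across and the 7 down.
R2C3 = 12 − 10 = 2 completes the 12 across.
R1C2 = 7 − 3 = 4 completes the 7 down.
R1C3 = 9 − 4 = 5 completes the 9 across.

6 2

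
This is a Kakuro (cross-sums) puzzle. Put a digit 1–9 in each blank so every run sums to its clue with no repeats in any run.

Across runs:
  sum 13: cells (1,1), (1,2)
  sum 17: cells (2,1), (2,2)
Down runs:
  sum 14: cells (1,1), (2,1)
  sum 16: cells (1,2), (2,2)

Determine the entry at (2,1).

17 in 2 cells must be {8,9}; 16 in 2 cells must be {7,9}.
The 17 across and the 16 down share only 9, so (2,2) = 9.
(1,2) = 16 − 9 = 7 completes the 16 down.
(2,1) = 17 − 9 = 8 completes the 17 across.
(1,1) = 13 − 7 = 6 completes the 13 across.

8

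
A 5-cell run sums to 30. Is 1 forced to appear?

Counterexample: {2,4,7,8,9} sums to 30 without using 1.

No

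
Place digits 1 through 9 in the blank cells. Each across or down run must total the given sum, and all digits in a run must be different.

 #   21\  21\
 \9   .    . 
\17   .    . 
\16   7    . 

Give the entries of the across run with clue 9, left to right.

5, 4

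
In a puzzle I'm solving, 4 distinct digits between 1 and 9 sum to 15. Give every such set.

4 distinct digits from 1–9 sum between 10 and 30.

{1,2,3,9}; {1,2,4,8}; {1,2,5,7}; {1,3,4,7}; {1,3,5,6}; {2,3,4,6}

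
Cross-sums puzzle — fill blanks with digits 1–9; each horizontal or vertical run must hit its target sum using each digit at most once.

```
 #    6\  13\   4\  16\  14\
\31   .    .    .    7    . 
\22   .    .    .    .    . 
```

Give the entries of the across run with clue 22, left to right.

4 in 2 cells must be {1,3}; 16 in 2 cells must be {7,9}.
R2C4 = 16 − 7 = 9 completes the 16 down.
No cell is forced outright now. R1C3 can only be 1 or 3 (the digits allowed by both its 31 across and its 4 down). If R1C3 = 1: then R1C1 would have to be in {6,8,9} for the 31 across but in {1,2,4,5} for the 6 down — contradiction. So R1C3 = 3.
Given what's placed, R1C1 must be 4 to fit the 31 across and 6 down.
R2C1 = 6 − 4 = 2 completes the 6 down.
R2C3 = 4 − 3 = 1 completes the 4 down.
R2C5 = 6: the only remaining digit allowed by both the 22 across and the 14 down.
R1C5 = 14 − 6 = 8 completes the 14 down.
R2C2 = 22 − 18 = 4 completes the 22 across.

2, 4, 1, 9, 6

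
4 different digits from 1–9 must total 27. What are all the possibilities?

4 distinct digits from 1–9 sum between 10 and 30.

{3,7,8,9}; {4,6,8,9}; {5,6,7,9}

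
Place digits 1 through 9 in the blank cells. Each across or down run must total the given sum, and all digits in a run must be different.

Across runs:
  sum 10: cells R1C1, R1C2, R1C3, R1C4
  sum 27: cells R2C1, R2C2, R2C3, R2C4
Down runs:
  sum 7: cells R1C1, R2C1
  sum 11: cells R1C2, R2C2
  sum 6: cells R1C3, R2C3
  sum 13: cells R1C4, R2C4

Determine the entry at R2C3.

10 in 4 cells must be {1,2,3,4}.
Only 4 fits R1C4 under both its across sum 10 and down sum 13.
R2C4 = 13 − 4 = 9 completes the 13 down.
Nothing is forced directly, so branch on R1C2, whose candidates are 2 or 3. If R1C2 = 2: that forces R1C3 = 1, after which R2C2 would have to be in {3,4,5,6,7,8} for the 27 across but in {9} for the 11 down — contradiction. So R1C2 = 3.
R2C2 = 11 − 3 = 8 completes the 11 down.
R2C3 = 4: the only remaining digit allowed by both the 27 across and the 6 down.

4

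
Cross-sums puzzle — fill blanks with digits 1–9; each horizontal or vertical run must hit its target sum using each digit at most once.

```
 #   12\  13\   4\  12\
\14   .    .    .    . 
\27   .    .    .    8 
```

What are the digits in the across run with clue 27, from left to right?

9 7 3 8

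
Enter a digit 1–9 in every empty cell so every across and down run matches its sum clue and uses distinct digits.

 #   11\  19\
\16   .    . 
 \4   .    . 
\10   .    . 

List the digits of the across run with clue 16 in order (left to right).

7 9

16 in 2 cells must be {7,9}; 4 in 2 cells must be {1,3}.
The 16 across and the 11 down share only 7, so R1C1 = 7.
R1C2 = 16 − 7 = 9 completes the 16 across.
Given what's placed, R2C2 must be 3 to fit the 4 across and 19 down.
R3C2 = 19 − 12 = 7 completes the 19 down.
R2C1 = 4 − 3 = 1 completes the 4 across.
R3C1 = 10 − 7 = 3 completes the 10 across.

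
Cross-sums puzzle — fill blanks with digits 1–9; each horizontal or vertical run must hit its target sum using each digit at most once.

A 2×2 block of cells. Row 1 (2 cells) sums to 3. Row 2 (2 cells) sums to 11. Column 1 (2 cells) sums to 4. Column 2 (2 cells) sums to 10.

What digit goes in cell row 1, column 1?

3 in 2 cells must be {1,2}; 4 in 2 cells must be {1,3}.
The 3 across and the 4 down share only 1, so (1,1) = 1.
(1,2) = 3 − 1 = 2 completes the 3 across.
(2,1) = 4 − 1 = 3 completes the 4 down.
(2,2) = 11 − 3 = 8 completes the 11 across.

1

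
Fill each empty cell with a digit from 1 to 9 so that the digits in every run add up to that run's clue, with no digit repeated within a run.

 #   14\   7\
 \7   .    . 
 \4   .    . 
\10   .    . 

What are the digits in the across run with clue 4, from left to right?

4 in 2 cells must be {1,3}; 7 in 3 cells must be {1,2,4}.
The 4 across and the 7 down share only 1, so R2C2 = 1.
R2C1 = 4 − 1 = 3 completes the 4 across.
Nothing is forced directly, so branch on R1C2, whose candidates are 2 or 4. If R1C2 = 4: then R1C1 would have to be in {3} for the 7 across but in {2,4,5,6,7,9} for the 14 down — contradiction. So R1C2 = 2.
R1C1 = 7 − 2 = 5 completes the 7 across.
R3C1 = 14 − 8 = 6 completes the 14 down.
R3C2 = 10 − 6 = 4 completes the 10 across.

3, 1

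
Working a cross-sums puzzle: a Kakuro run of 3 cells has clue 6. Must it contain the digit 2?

Yes

The only way to make 6 from 3 distinct digits is {1,2,3}, which contains 2.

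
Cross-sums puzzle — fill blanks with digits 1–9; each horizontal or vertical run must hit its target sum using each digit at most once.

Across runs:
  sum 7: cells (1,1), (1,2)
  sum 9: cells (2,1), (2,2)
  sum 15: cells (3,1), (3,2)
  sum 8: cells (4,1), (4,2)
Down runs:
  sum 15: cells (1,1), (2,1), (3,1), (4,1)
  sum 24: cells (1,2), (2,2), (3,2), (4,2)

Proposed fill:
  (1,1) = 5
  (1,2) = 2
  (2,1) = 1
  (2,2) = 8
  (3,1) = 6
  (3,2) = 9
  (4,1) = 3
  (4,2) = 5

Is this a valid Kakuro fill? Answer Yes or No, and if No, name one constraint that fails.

Yes

Across: 5+2=7; 1+8=9; 6+9=15; 3+5=8. Down: 5+1+6+3=15; 2+8+9+5=24. No digit repeats within any run.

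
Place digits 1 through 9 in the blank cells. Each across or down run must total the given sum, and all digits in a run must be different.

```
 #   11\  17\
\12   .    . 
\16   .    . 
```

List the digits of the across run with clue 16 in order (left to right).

16 in 2 cells must be {7,9}; 17 in 2 cells must be {8,9}.
The 16 across and the 17 down share only 9, so R2C2 = 9.
R1C2 = 17 − 9 = 8 completes the 17 down.
R2C1 = 16 − 9 = 7 completes the 16 across.
R1C1 = 12 − 8 = 4 completes the 12 across.

7, 9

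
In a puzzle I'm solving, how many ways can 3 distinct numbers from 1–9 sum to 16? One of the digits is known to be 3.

3

3 distinct digits from 1–9 sum between 6 and 24.
Keeping only sets containing 3.
Enumerating: {3,4,9}, {3,5,8}, {3,6,7}.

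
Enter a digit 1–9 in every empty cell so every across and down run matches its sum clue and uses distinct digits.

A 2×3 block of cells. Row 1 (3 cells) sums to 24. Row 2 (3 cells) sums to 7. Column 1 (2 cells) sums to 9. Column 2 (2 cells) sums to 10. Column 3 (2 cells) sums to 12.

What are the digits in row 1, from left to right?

7, 9, 8

24 in 3 cells must be {7,8,9}; 7 in 3 cells must be {1,2,4}.
The 7 across and the 12 down share only 4, so (2,3) = 4.
(1,3) = 12 − 4 = 8 completes the 12 down.
Given what's placed, (1,1) must be 7 to fit the 24 across and 9 down.
(1,2) = 24 − 15 = 9 completes the 24 across.
(2,1) = 9 − 7 = 2 completes the 9 down.
(2,2) = 7 − 6 = 1 completes the 7 across.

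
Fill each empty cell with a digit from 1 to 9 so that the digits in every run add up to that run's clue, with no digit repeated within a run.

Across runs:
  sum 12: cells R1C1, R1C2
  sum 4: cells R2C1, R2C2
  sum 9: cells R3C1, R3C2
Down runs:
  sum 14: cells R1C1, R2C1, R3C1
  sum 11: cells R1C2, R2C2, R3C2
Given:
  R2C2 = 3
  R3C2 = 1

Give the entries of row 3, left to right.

8 1

4 in 2 cells must be {1,3}.
R1C2 = 11 − 4 = 7 completes the 11 down.
R2C1 = 4 − 3 = 1 completes the 4 across.
R3C1 = 9 − 1 = 8 completes the 9 across.
R1C1 = 12 − 7 = 5 completes the 12 across.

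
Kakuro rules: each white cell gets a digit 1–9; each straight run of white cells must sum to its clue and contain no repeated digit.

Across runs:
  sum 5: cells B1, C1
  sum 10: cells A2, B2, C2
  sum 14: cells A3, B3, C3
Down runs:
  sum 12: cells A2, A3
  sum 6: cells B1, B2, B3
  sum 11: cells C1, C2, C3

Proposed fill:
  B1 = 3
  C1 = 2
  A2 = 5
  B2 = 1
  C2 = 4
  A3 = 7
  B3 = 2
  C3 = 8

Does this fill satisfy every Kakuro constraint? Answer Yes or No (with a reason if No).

No — the down run C1–C3 sums to 14, not 11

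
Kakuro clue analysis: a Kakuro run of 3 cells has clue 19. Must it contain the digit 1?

No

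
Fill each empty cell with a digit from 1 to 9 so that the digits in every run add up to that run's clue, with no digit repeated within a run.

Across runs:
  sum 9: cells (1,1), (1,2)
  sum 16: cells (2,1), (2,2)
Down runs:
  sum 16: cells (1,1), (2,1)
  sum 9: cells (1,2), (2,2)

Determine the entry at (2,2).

7

16 in 2 cells must be {7,9}.
The 9 across and the 16 down share only 7, so (1,1) = 7.
(1,2) = 9 − 7 = 2 completes the 9 across.
(2,1) = 16 − 7 = 9 completes the 16 down.
(2,2) = 16 − 9 = 7 completes the 16 across.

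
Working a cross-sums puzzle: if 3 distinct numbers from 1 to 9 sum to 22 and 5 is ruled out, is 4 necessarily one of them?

The only way to make 22 from 3 distinct digits under that restriction is {6,7,9}, which does not contain 4.

No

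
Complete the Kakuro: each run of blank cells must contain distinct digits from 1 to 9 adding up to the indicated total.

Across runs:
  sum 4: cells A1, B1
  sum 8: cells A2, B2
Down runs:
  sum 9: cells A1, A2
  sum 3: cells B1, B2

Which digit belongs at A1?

3

4 in 2 cells must be {1,3}; 3 in 2 cells must be {1,2}.
The 4 across and the 3 down share only 1, so B1 = 1.
B2 = 3 − 1 = 2 completes the 3 down.
A1 = 4 − 1 = 3 completes the 4 across.
A2 = 8 − 2 = 6 completes the 8 across.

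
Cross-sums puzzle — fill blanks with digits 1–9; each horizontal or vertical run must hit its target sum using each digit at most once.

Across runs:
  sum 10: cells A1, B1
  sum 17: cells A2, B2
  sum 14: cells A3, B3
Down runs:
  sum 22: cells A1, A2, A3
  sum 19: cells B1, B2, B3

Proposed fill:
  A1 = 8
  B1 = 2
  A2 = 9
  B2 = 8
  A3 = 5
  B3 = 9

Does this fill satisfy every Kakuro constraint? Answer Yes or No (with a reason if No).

Across: 8+2=10; 9+8=17; 5+9=14. Down: 8+9+5=22; 2+8+9=19. No digit repeats within any run.

Yes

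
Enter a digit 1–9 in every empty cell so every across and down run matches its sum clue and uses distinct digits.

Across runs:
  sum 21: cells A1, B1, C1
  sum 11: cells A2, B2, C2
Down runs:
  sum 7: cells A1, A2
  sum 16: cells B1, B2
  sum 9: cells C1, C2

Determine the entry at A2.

3

16 in 2 cells must be {7,9}.
The 11 across and the 16 down share only 7, so B2 = 7.
B1 = 16 − 7 = 9 completes the 16 down.
Nothing is forced directly, so branch on A2, whose candidates are 1 or 3. If A2 = 1: then A1 would have to be in {4,5,7,8} for the 21 across but in {6} for the 7 down — contradiction. So A2 = 3.
A1 = 7 − 3 = 4 completes the 7 down.
C1 = 21 − 13 = 8 completes the 21 across.
C2 = 11 − 10 = 1 completes the 11 across.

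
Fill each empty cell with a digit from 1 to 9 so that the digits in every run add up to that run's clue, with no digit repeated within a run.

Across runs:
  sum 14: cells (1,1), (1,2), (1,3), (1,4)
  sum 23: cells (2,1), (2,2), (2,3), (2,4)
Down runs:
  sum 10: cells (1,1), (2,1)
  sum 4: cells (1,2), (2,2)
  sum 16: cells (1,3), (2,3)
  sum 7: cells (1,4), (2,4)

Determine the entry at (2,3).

4 in 2 cells must be {1,3}; 16 in 2 cells must be {7,9}.
Only 7 fits (1,3) under both its across sum 14 and down sum 16.
(2,3) = 16 − 7 = 9 completes the 16 down.

9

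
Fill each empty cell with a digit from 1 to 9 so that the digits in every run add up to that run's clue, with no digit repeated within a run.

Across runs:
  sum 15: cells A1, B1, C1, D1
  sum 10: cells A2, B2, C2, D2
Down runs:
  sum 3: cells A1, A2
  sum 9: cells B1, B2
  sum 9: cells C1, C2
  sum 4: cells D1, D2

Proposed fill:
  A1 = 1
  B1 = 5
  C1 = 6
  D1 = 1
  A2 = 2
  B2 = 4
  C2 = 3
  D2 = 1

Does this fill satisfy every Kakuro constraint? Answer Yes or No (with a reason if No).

No — the down run D1–D2 sums to 2, not 4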